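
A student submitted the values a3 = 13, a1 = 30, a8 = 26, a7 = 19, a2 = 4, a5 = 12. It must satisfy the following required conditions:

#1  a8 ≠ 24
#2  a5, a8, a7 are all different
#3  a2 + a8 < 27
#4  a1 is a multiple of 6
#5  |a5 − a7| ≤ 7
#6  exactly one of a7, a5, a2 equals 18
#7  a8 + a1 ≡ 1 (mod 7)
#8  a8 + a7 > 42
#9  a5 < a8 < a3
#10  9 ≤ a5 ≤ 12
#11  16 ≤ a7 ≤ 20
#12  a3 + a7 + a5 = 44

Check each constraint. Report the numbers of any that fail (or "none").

Violated: 3, 6, 7, and 9.

#1 a8 = 26, and 26 ≠ 24 — holds.
#2 values 12, 26, 19 are pairwise distinct — holds.
#3 a2 + a8 = 4 + 26 = 30; 30 ≥ 27, bound 27 not met — fails.
#4 30 / 6 = 5, so 6 divides 30 — holds.
#5 |12 − 19| = 7; 7 ≤ 7 — holds.
#6 a7=19, a5=12, a2=4; 0 of them equal 18, not exactly one — fails.
#7 a8 + a1 = 56; 56 mod 7 = 0, not 1 — fails.
#8 a8 + a7 = 26 + 19 = 45; 45 > 42 — holds.
#9 values 12, 26, 13; a8 = 26 is not < a3 = 13 — fails.
#10 a5 = 12 lies in [9, 12] — holds.
#11 a7 = 19 lies in [16, 20] — holds.
#12 a3 + a7 + a5 = 13 + 19 + 12 = 44 — holds.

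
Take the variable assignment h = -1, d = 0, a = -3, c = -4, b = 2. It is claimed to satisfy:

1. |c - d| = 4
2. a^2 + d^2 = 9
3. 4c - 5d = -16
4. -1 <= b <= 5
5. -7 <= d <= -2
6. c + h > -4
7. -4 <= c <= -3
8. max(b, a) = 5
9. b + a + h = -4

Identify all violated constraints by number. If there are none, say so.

Constraints 5, 6, 8, 9 do not hold.

1. |-4 - 0| = 4  ✔
2. a^2 + d^2 = (-3)^2 + 0^2 = 9 + 0 = 9  ✔
3. 4c - 5d = 4(-4) - 5(0) = -16  ✔
4. b = 2 lies in [-1, 5]  ✔
5. d = 0 is outside [-7, -2]  ✘
6. c + h = -4 + (-1) = -5; -5 ≤ -4, bound -4 not met  ✘
7. c = -4 lies in [-4, -3]  ✔
8. max(2, -3) = 2, not 5  ✘
9. b + a + h = 2 + (-3) + (-1) = -2, not -4  ✘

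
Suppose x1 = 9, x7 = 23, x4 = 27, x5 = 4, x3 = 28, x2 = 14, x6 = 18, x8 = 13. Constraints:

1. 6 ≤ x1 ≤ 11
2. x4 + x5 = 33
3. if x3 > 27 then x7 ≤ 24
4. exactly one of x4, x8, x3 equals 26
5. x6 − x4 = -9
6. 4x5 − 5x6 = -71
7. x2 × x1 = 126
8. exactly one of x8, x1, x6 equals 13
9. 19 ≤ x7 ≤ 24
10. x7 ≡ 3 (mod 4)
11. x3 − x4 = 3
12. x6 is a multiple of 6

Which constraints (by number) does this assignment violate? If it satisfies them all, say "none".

The assignment fails constraints 2, 4, 6, and 11.

1. x1 = 9 lies in [6, 11] — OK.
2. x4 + x5 = 27 + 4 = 31, not 33 — violated.
3. x3 = 28 > 27, so we need x7 ≤ 24; x7 = 23 ≤ 24 — OK.
4. x4=27, x8=13, x3=28; 0 of them equal 26, not exactly one — violated.
5. x6 − x4 = 18 − 27 = -9 — OK.
6. 4x5 − 5x6 = 4(4) − 5(18) = -74, not -71 — violated.
7. x2 × x1 = 14 × 9 = 126 — OK.
8. x8=13, x1=9, x6=18; 1 of them equals 13 — OK.
9. x7 = 23 lies in [19, 24] — OK.
10. 23 mod 4 = 3 — OK.
11. x3 − x4 = 28 − 27 = 1, not 3 — violated.
12. 18 / 6 = 3, so 6 divides 18 — OK.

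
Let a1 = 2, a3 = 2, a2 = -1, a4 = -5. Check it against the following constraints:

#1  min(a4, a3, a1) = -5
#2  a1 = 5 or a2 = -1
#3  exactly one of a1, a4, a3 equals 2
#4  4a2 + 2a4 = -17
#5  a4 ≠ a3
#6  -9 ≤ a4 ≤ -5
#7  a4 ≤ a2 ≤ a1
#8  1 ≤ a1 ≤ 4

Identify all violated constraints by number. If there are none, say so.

Constraints 3, 4 do not hold.

#1 min(-5, 2, 2) = -5  ✓
#2 a1 = 2 ≠ 5, but a2 = -1 = -1 (second disjunct)  ✓
#3 a1=2, a4=-5, a3=2; 2 of them equal 2, not exactly one  ✗
#4 4a2 + 2a4 = 4(-1) + 2(-5) = -14, not -17  ✗
#5 a4 = -5, a3 = 2; distinct  ✓
#6 a4 = -5 lies in [-9, -5]  ✓
#7 values -5 ≤ -1 ≤ 2  ✓
#8 a1 = 2 lies in [1, 4]  ✓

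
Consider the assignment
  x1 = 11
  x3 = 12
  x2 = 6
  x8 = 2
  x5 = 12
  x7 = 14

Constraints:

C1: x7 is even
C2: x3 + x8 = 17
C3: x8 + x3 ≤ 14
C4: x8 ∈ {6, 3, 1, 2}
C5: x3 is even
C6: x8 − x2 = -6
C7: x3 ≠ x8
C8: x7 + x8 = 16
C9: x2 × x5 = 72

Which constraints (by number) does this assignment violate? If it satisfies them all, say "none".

Constraints 2 and 6 are violated.

C1: x7 = 14 is even  holds
C2: x3 + x8 = 12 + 2 = 14, not 17  fails
C3: x8 + x3 = 2 + 12 = 14; 14 ≤ 14  holds
C4: x8 = 2 is in {6, 3, 1, 2}  holds
C5: x3 = 12 is even  holds
C6: x8 − x2 = 2 − 6 = -4, not -6  fails
C7: x3 = 12, x8 = 2; distinct  holds
C8: x7 + x8 = 14 + 2 = 16  holds
C9: x2 × x5 = 6 × 12 = 72  holds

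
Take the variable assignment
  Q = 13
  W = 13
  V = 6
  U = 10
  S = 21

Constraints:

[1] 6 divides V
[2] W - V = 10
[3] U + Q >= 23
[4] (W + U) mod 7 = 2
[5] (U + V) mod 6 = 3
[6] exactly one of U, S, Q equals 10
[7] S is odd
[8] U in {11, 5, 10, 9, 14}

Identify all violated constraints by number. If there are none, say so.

[1] 6 / 6 = 1, so 6 divides 6  OK
[2] W - V = 13 - 6 = 7, not 10  FAIL
[3] U + Q = 10 + 13 = 23; 23 ≥ 23  OK
[4] W + U = 23; 23 mod 7 = 2  OK
[5] U + V = 16; 16 mod 6 = 4, not 3  FAIL
[6] U=10, S=21, Q=13; 1 of them equals 10  OK
[7] S = 21 is odd  OK
[8] U = 10 is in {11, 5, 10, 9, 14}  OK

No — constraints 2 and 5 are not satisfied.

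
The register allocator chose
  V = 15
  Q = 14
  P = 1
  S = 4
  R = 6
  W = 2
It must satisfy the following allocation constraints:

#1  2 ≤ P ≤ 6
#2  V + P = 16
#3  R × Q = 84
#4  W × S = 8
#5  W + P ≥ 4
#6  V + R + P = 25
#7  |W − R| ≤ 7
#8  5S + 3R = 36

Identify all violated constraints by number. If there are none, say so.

#1 P = 1 is outside [2, 6]  fails
#2 V + P = 15 + 1 = 16  holds
#3 R × Q = 6 × 14 = 84  holds
#4 W × S = 2 × 4 = 8  holds
#5 W + P = 2 + 1 = 3; 3 < 4, bound 4 not met  fails
#6 V + R + P = 15 + 6 + 1 = 22, not 25  fails
#7 |2 − 6| = 4; 4 ≤ 7  holds
#8 5S + 3R = 5(4) + 3(6) = 38, not 36  fails

Constraints 1, 5, 6, and 8 are violated.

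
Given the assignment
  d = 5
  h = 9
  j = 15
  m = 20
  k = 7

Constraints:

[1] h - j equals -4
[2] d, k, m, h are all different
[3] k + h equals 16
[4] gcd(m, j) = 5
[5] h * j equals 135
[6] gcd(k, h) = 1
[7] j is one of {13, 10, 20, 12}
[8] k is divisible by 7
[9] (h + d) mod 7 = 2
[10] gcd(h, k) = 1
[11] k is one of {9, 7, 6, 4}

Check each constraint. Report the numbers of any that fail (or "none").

Violated: 1, 7, and 9.

[1] h - j = 9 - 15 = -6, not -4 — does not hold.
[2] values 5, 7, 20, 9 are pairwise distinct — holds.
[3] k + h = 7 + 9 = 16 — holds.
[4] gcd(20, 15) = 5 — holds.
[5] h * j = 9 * 15 = 135 — holds.
[6] gcd(7, 9) = 1 — holds.
[7] j = 15 is not in {13, 10, 20, 12} — does not hold.
[8] 7 / 7 = 1, so 7 divides 7 — holds.
[9] h + d = 14; 14 mod 7 = 0, not 2 — does not hold.
[10] gcd(9, 7) = 1 — holds.
[11] k = 7 is in {9, 7, 6, 4} — holds.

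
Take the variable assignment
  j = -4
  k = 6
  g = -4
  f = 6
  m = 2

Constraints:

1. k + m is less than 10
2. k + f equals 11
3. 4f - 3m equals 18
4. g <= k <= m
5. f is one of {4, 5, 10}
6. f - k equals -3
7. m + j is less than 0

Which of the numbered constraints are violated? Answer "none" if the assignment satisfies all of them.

Constraints 2, 4, 5, 6 do not hold.

1. k + m = 6 + 2 = 8; 8 < 10 — OK.
2. k + f = 6 + 6 = 12, not 11 — violated.
3. 4f - 3m = 4(6) - 3(2) = 18 — OK.
4. values -4, 6, 2; k = 6 is not <= m = 2 — violated.
5. f = 6 is not in {4, 5, 10} — violated.
6. f - k = 6 - 6 = 0, not -3 — violated.
7. m + j = 2 + (-4) = -2; -2 < 0 — OK.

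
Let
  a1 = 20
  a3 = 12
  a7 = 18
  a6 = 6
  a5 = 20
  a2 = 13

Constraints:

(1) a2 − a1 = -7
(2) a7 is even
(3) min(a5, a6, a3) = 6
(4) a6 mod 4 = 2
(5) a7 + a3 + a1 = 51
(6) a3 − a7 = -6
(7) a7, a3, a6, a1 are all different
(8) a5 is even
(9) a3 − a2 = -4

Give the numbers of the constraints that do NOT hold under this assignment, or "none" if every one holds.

No — constraints 5 and 9 are not satisfied.

(1) a2 − a1 = 13 − 20 = -7 — OK.
(2) a7 = 18 is even — OK.
(3) min(20, 6, 12) = 6 — OK.
(4) 6 mod 4 = 2 — OK.
(5) a7 + a3 + a1 = 18 + 12 + 20 = 50, not 51 — violated.
(6) a3 − a7 = 12 − 18 = -6 — OK.
(7) values 18, 12, 6, 20 are pairwise distinct — OK.
(8) a5 = 20 is even — OK.
(9) a3 − a2 = 12 − 13 = -1, not -4 — violated.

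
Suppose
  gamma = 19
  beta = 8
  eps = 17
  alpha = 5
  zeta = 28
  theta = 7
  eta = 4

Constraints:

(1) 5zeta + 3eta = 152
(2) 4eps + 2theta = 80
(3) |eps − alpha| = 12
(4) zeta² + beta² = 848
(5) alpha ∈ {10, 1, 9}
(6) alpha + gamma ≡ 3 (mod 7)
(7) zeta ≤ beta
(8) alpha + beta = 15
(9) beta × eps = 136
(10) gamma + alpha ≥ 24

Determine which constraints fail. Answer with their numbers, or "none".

(1) 5zeta + 3eta = 5(28) + 3(4) = 152 — OK.
(2) 4eps + 2theta = 4(17) + 2(7) = 82, not 80 — violated.
(3) |17 − 5| = 12 — OK.
(4) zeta² + beta² = 28² + 8² = 784 + 64 = 848 — OK.
(5) alpha = 5 is not in {10, 1, 9} — violated.
(6) alpha + gamma = 24; 24 mod 7 = 3 — OK.
(7) zeta = 28, beta = 8; 28 > 8 (want ≤) — violated.
(8) alpha + beta = 5 + 8 = 13, not 15 — violated.
(9) beta × eps = 8 × 17 = 136 — OK.
(10) gamma + alpha = 19 + 5 = 24; 24 ≥ 24 — OK.

The assignment fails constraints 2, 5, 7, 8.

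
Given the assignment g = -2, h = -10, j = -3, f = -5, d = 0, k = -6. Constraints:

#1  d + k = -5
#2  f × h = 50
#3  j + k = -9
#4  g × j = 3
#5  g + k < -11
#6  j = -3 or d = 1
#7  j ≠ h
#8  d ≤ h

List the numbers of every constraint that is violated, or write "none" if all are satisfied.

Constraints 1, 4, 5, and 8 do not hold.

#1 d + k = 0 + (-6) = -6, not -5 — violated.
#2 f × h = -5 × (-10) = 50 — OK.
#3 j + k = -3 + (-6) = -9 — OK.
#4 g × j = -2 × (-3) = 6, not 3 — violated.
#5 g + k = -2 + (-6) = -8; -8 ≥ -11, bound -11 not met — violated.
#6 j = -3 = -3 (first disjunct) — OK.
#7 j = -3, h = -10; distinct — OK.
#8 d = 0, h = -10; 0 > -10 (want ≤) — violated.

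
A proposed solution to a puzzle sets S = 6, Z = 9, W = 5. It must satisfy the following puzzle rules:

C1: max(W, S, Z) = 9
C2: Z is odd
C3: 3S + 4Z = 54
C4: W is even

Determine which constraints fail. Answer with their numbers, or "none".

C1: max(5, 6, 9) = 9 — holds.
C2: Z = 9 is odd — holds.
C3: 3S + 4Z = 3(6) + 4(9) = 54 — holds.
C4: W = 5 is odd — fails.

Violated: 4.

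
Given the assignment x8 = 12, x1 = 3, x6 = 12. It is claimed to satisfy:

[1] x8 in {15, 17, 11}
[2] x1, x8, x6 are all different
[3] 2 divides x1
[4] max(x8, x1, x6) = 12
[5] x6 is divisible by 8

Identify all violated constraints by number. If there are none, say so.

Constraints 1, 2, 3, 5 are violated.

[1] x8 = 12 is not in {15, 17, 11} — does not hold.
[2] x8 = x6 = 12, not all different — does not hold.
[3] 3 = 2*1 + 1, so 2 does not divide 3 — does not hold.
[4] max(12, 3, 12) = 12 — holds.
[5] 12 = 8*1 + 4, so 8 does not divide 12 — does not hold.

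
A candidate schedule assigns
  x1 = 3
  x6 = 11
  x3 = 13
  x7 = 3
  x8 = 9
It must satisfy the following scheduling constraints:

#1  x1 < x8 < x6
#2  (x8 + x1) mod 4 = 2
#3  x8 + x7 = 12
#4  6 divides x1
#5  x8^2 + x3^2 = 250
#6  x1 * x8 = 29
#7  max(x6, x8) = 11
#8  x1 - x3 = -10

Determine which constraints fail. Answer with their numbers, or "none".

#1 values 3 < 9 < 11 — OK.
#2 x8 + x1 = 12; 12 mod 4 = 0, not 2 — violated.
#3 x8 + x7 = 9 + 3 = 12 — OK.
#4 3 = 6*0 + 3, so 6 does not divide 3 — violated.
#5 x8^2 + x3^2 = 9^2 + 13^2 = 81 + 169 = 250 — OK.
#6 x1 * x8 = 3 * 9 = 27, not 29 — violated.
#7 max(11, 9) = 11 — OK.
#8 x1 - x3 = 3 - 13 = -10 — OK.

The assignment fails constraints 2, 4, and 6.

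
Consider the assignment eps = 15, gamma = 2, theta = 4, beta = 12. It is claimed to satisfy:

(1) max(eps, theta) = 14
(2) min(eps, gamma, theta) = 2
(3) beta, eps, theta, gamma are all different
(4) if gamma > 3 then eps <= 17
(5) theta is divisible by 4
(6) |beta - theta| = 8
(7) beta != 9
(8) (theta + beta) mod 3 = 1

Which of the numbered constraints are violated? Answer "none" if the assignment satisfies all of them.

(1) max(15, 4) = 15, not 14  false
(2) min(15, 2, 4) = 2  true
(3) values 12, 15, 4, 2 are pairwise distinct  true
(4) gamma = 2, not > 3; antecedent false, conditional vacuously true  true
(5) 4 / 4 = 1, so 4 divides 4  true
(6) |12 - 4| = 8  true
(7) beta = 12, and 12 ≠ 9  true
(8) theta + beta = 16; 16 mod 3 = 1  true

The assignment fails constraint 1.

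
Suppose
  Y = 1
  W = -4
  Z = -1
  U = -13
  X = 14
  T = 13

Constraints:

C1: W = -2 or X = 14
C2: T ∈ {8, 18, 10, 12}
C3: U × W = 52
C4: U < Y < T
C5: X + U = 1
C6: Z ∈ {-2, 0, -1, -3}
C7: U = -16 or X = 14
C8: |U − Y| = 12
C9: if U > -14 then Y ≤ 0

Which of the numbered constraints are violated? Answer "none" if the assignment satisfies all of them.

C1: W = -4 ≠ -2, but X = 14 = 14 (second disjunct) — holds.
C2: T = 13 is not in {8, 18, 10, 12} — fails.
C3: U × W = -13 × (-4) = 52 — holds.
C4: values -13 < 1 < 13 — holds.
C5: X + U = 14 + (-13) = 1 — holds.
C6: Z = -1 is in {-2, 0, -1, -3} — holds.
C7: U = -13 ≠ -16, but X = 14 = 14 (second disjunct) — holds.
C8: |-13 − 1| = 14, not 12 — fails.
C9: U = -13 > -14, so we need Y ≤ 0; but Y = 1 > 0 — fails.

No — constraints 2, 8, and 9 are not satisfied.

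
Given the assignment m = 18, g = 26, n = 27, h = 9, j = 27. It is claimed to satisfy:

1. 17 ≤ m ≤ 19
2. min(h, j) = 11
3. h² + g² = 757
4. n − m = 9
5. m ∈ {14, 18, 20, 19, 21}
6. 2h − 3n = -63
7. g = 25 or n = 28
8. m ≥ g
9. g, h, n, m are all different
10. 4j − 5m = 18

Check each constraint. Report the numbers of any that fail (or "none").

1. m = 18 lies in [17, 19]  holds
2. min(9, 27) = 9, not 11  fails
3. h² + g² = 9² + 26² = 81 + 676 = 757  holds
4. n − m = 27 − 18 = 9  holds
5. m = 18 is in {14, 18, 20, 19, 21}  holds
6. 2h − 3n = 2(9) − 3(27) = -63  holds
7. g = 26 ≠ 25 and n = 27 ≠ 28; both disjuncts false  fails
8. m = 18, g = 26; 18 < 26 (want ≥)  fails
9. values 26, 9, 27, 18 are pairwise distinct  holds
10. 4j − 5m = 4(27) − 5(18) = 18  holds

Constraints 2, 7, and 8 do not hold.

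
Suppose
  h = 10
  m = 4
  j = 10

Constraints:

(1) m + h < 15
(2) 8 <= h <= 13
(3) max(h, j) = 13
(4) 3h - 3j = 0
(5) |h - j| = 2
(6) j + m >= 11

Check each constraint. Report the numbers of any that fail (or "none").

No — constraints 3, 5 are not satisfied.

(1) m + h = 4 + 10 = 14; 14 < 15 — satisfied.
(2) h = 10 lies in [8, 13] — satisfied.
(3) max(10, 10) = 10, not 13 — violated.
(4) 3h - 3j = 3(10) - 3(10) = 0 — satisfied.
(5) |10 - 10| = 0, not 2 — violated.
(6) j + m = 10 + 4 = 14; 14 ≥ 11 — satisfied.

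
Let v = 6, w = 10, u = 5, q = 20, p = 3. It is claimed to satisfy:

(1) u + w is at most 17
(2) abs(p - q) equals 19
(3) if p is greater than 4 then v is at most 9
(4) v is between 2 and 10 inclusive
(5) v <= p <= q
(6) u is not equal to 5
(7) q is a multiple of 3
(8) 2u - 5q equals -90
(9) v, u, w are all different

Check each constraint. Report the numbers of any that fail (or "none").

(1) u + w = 5 + 10 = 15; 15 ≤ 17  ✓
(2) abs(3 - 20) = 17, not 19  ✗
(3) p = 3, not > 4; antecedent false, conditional vacuously true  ✓
(4) v = 6 lies in [2, 10]  ✓
(5) values 6, 3, 20; v = 6 is not <= p = 3  ✗
(6) u = 5, but 5 is required to differ  ✗
(7) 20 = 3*6 + 2, so 3 does not divide 20  ✗
(8) 2u - 5q = 2(5) - 5(20) = -90  ✓
(9) values 6, 5, 10 are pairwise distinct  ✓

The assignment fails constraints 2, 5, 6, and 7.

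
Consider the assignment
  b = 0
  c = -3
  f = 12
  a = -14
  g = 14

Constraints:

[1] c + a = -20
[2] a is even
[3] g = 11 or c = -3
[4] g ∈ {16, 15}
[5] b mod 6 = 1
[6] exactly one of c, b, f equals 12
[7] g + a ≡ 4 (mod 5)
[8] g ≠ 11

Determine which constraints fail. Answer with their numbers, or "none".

[1] c + a = -3 + (-14) = -17, not -20  ✘
[2] a = -14 is even  ✔
[3] g = 14 ≠ 11, but c = -3 = -3 (second disjunct)  ✔
[4] g = 14 is not in {16, 15}  ✘
[5] 0 mod 6 = 0, not 1  ✘
[6] c=-3, b=0, f=12; 1 of them equals 12  ✔
[7] g + a = 0; 0 mod 5 = 0, not 4  ✘
[8] g = 14, and 14 ≠ 11  ✔

Violated: 1, 4, 5, and 7.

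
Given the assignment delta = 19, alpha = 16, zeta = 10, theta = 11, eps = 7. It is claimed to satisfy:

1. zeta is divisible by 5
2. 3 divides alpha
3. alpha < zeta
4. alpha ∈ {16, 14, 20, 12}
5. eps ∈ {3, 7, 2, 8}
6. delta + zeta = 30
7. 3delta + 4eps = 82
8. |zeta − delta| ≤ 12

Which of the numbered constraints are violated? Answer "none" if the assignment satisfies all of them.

1. 10 / 5 = 2, so 5 divides 10  ✓
2. 16 = 3×5 + 1, so 3 does not divide 16  ✗
3. alpha = 16, zeta = 10; 16 ≥ 10 (want <)  ✗
4. alpha = 16 is in {16, 14, 20, 12}  ✓
5. eps = 7 is in {3, 7, 2, 8}  ✓
6. delta + zeta = 19 + 10 = 29, not 30  ✗
7. 3delta + 4eps = 3(19) + 4(7) = 85, not 82  ✗
8. |10 − 19| = 9; 9 ≤ 12  ✓

The assignment fails constraints 2, 3, 6, and 7.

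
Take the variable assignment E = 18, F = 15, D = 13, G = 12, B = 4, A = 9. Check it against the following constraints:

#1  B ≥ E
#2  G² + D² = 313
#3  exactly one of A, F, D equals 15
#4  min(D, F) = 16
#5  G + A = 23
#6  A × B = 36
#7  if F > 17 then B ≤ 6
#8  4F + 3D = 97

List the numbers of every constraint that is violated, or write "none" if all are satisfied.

No — constraints 1, 4, 5, 8 are not satisfied.

#1 B = 4, E = 18; 4 < 18 (want ≥)  ✘
#2 G² + D² = 12² + 13² = 144 + 169 = 313  ✔
#3 A=9, F=15, D=13; 1 of them equals 15  ✔
#4 min(13, 15) = 13, not 16  ✘
#5 G + A = 12 + 9 = 21, not 23  ✘
#6 A × B = 9 × 4 = 36  ✔
#7 F = 15, not > 17; antecedent false, conditional vacuously true  ✔
#8 4F + 3D = 4(15) + 3(13) = 99, not 97  ✘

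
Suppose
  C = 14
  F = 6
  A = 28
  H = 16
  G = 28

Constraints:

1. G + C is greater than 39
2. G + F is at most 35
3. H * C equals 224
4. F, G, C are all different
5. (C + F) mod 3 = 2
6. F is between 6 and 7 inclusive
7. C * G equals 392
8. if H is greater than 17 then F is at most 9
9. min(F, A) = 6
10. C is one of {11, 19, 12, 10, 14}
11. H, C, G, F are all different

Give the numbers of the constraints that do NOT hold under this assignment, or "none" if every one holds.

No violations.

1. G + C = 28 + 14 = 42; 42 > 39  ✓
2. G + F = 28 + 6 = 34; 34 ≤ 35  ✓
3. H * C = 16 * 14 = 224  ✓
4. values 6, 28, 14 are pairwise distinct  ✓
5. C + F = 20; 20 mod 3 = 2  ✓
6. F = 6 lies in [6, 7]  ✓
7. C * G = 14 * 28 = 392  ✓
8. H = 16, not > 17; antecedent false, conditional vacuously true  ✓
9. min(6, 28) = 6  ✓
10. C = 14 is in {11, 19, 12, 10, 14}  ✓
11. values 16, 14, 28, 6 are pairwise distinct  ✓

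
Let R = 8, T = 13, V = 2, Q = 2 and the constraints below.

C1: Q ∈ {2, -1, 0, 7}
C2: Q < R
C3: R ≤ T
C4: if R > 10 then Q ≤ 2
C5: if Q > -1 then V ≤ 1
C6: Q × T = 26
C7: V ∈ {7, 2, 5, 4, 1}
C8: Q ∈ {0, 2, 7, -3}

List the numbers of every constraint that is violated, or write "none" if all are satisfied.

Constraint 5 is violated.

C1: Q = 2 is in {2, -1, 0, 7}  true
C2: Q = 2, R = 8; 2 < 8  true
C3: R = 8, T = 13; 8 ≤ 13  true
C4: R = 8, not > 10; antecedent false, conditional vacuously true  true
C5: Q = 2 > -1, so we need V ≤ 1; but V = 2 > 1  false
C6: Q × T = 2 × 13 = 26  true
C7: V = 2 is in {7, 2, 5, 4, 1}  true
C8: Q = 2 is in {0, 2, 7, -3}  true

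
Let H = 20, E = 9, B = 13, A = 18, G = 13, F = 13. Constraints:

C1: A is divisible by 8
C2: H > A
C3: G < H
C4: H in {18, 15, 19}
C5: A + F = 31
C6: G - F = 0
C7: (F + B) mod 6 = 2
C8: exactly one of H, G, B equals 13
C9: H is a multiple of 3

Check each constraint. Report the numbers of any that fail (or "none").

The assignment fails constraints 1, 4, 8, 9.

C1: 18 = 8*2 + 2, so 8 does not divide 18 — fails.
C2: H = 20, A = 18; 20 > 18 — holds.
C3: G = 13, H = 20; 13 < 20 — holds.
C4: H = 20 is not in {18, 15, 19} — fails.
C5: A + F = 18 + 13 = 31 — holds.
C6: G - F = 13 - 13 = 0 — holds.
C7: F + B = 26; 26 mod 6 = 2 — holds.
C8: H=20, G=13, B=13; 2 of them equal 13, not exactly one — fails.
C9: 20 = 3*6 + 2, so 3 does not divide 20 — fails.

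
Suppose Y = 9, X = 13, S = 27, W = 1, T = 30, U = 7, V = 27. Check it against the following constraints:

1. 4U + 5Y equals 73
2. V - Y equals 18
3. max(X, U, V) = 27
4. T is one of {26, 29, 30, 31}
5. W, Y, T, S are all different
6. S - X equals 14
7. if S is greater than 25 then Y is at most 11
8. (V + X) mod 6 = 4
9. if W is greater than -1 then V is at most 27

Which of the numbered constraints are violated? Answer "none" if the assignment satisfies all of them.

Yes — all constraints hold.

1. 4U + 5Y = 4(7) + 5(9) = 73  ✓
2. V - Y = 27 - 9 = 18  ✓
3. max(13, 7, 27) = 27  ✓
4. T = 30 is in {26, 29, 30, 31}  ✓
5. values 1, 9, 30, 27 are pairwise distinct  ✓
6. S - X = 27 - 13 = 14  ✓
7. S = 27 > 25, so we need Y ≤ 11; Y = 9 ≤ 11  ✓
8. V + X = 40; 40 mod 6 = 4  ✓
9. W = 1 > -1, so we need V ≤ 27; V = 27 ≤ 27  ✓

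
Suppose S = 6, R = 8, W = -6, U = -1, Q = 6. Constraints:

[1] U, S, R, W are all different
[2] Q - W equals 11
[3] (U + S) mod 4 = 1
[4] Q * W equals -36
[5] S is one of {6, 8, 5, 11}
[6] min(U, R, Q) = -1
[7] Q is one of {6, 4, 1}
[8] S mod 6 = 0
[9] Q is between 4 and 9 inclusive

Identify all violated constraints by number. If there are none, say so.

The assignment fails constraint 2.

[1] values -1, 6, 8, -6 are pairwise distinct  OK
[2] Q - W = 6 - (-6) = 12, not 11  FAIL
[3] U + S = 5; 5 mod 4 = 1  OK
[4] Q * W = 6 * (-6) = -36  OK
[5] S = 6 is in {6, 8, 5, 11}  OK
[6] min(-1, 8, 6) = -1  OK
[7] Q = 6 is in {6, 4, 1}  OK
[8] 6 mod 6 = 0  OK
[9] Q = 6 lies in [4, 9]  OK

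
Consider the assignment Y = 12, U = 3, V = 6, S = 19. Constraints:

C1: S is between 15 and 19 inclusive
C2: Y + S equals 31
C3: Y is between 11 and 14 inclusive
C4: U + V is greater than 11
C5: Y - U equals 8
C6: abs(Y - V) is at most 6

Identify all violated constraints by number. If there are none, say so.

C1: S = 19 lies in [15, 19] — holds.
C2: Y + S = 12 + 19 = 31 — holds.
C3: Y = 12 lies in [11, 14] — holds.
C4: U + V = 3 + 6 = 9; 9 ≤ 11, bound 11 not met — fails.
C5: Y - U = 12 - 3 = 9, not 8 — fails.
C6: abs(12 - 6) = 6; 6 ≤ 6 — holds.

No — constraints 4 and 5 are not satisfied.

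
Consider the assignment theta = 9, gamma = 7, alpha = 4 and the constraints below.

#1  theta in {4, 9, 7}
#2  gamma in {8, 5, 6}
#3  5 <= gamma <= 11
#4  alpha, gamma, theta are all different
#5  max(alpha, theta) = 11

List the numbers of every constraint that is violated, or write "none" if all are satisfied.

Constraints 2 and 5 are violated.

#1 theta = 9 is in {4, 9, 7} — satisfied.
#2 gamma = 7 is not in {8, 5, 6} — violated.
#3 gamma = 7 lies in [5, 11] — satisfied.
#4 values 4, 7, 9 are pairwise distinct — satisfied.
#5 max(4, 9) = 9, not 11 — violated.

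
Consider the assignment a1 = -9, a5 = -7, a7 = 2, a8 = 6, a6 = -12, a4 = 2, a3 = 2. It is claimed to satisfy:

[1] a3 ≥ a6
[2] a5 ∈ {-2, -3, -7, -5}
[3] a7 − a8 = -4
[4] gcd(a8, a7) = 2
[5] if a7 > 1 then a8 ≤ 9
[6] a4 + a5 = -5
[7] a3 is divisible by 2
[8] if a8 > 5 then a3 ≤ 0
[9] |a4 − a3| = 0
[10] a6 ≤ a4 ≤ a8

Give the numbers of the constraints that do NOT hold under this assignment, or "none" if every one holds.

Constraint 8 does not hold.

[1] a3 = 2, a6 = -12; 2 ≥ -12  holds
[2] a5 = -7 is in {-2, -3, -7, -5}  holds
[3] a7 − a8 = 2 − 6 = -4  holds
[4] gcd(6, 2) = 2  holds
[5] a7 = 2 > 1, so we need a8 ≤ 9; a8 = 6 ≤ 9  holds
[6] a4 + a5 = 2 + (-7) = -5  holds
[7] 2 / 2 = 1, so 2 divides 2  holds
[8] a8 = 6 > 5, so we need a3 ≤ 0; but a3 = 2 > 0  fails
[9] |2 − 2| = 0  holds
[10] values -12 ≤ 2 ≤ 6  holds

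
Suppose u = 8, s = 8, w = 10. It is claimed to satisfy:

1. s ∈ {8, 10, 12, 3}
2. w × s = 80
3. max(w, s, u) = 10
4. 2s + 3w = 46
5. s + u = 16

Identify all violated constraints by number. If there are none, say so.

No violations.

1. s = 8 is in {8, 10, 12, 3} — OK.
2. w × s = 10 × 8 = 80 — OK.
3. max(10, 8, 8) = 10 — OK.
4. 2s + 3w = 2(8) + 3(10) = 46 — OK.
5. s + u = 8 + 8 = 16 — OK.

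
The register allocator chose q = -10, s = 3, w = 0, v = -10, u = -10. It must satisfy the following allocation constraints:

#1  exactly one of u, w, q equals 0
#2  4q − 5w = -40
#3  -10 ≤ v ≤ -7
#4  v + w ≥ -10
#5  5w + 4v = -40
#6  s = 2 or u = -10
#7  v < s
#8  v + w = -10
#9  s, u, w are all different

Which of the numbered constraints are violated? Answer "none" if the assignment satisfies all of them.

The assignment satisfies every constraint.

#1 u=-10, w=0, q=-10; 1 of them equals 0  yes
#2 4q − 5w = 4(-10) − 5(0) = -40  yes
#3 v = -10 lies in [-10, -7]  yes
#4 v + w = -10 + 0 = -10; -10 ≥ -10  yes
#5 5w + 4v = 5(0) + 4(-10) = -40  yes
#6 s = 3 ≠ 2, but u = -10 = -10 (second disjunct)  yes
#7 v = -10, s = 3; -10 < 3  yes
#8 v + w = -10 + 0 = -10  yes
#9 values 3, -10, 0 are pairwise distinct  yes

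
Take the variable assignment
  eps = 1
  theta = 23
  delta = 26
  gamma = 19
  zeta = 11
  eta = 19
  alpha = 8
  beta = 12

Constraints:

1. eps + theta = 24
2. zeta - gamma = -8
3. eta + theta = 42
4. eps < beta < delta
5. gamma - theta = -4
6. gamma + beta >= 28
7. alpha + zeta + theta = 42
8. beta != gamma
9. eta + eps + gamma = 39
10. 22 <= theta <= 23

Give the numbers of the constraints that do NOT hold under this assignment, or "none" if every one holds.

The assignment satisfies every constraint.

1. eps + theta = 1 + 23 = 24 — OK.
2. zeta - gamma = 11 - 19 = -8 — OK.
3. eta + theta = 19 + 23 = 42 — OK.
4. values 1 < 12 < 26 — OK.
5. gamma - theta = 19 - 23 = -4 — OK.
6. gamma + beta = 19 + 12 = 31; 31 ≥ 28 — OK.
7. alpha + zeta + theta = 8 + 11 + 23 = 42 — OK.
8. beta = 12, gamma = 19; distinct — OK.
9. eta + eps + gamma = 19 + 1 + 19 = 39 — OK.
10. theta = 23 lies in [22, 23] — OK.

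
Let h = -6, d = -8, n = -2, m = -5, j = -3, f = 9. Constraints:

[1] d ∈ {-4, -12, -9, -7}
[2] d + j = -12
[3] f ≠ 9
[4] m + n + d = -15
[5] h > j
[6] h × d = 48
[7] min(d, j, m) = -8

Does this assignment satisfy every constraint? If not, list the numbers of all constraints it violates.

Constraints 1, 2, 3, 5 do not hold.

[1] d = -8 is not in {-4, -12, -9, -7}  FAIL
[2] d + j = -8 + (-3) = -11, not -12  FAIL
[3] f = 9, but 9 is required to differ  FAIL
[4] m + n + d = -5 + (-2) + (-8) = -15  OK
[5] h = -6, j = -3; -6 ≤ -3 (want >)  FAIL
[6] h × d = -6 × (-8) = 48  OK
[7] min(-8, -3, -5) = -8  OK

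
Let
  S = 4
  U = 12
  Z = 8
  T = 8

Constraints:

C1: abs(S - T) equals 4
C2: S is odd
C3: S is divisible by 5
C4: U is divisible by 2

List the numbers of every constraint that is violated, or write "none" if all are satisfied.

C1: abs(4 - 8) = 4 — holds.
C2: S = 4 is even — fails.
C3: 4 = 5*0 + 4, so 5 does not divide 4 — fails.
C4: 12 / 2 = 6, so 2 divides 12 — holds.

Constraints 2 and 3 do not hold.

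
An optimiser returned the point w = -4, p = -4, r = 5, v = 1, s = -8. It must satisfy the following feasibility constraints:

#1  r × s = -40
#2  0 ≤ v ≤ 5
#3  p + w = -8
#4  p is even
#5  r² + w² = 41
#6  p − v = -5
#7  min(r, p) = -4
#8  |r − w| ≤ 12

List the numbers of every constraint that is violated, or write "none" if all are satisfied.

#1 r × s = 5 × (-8) = -40  true
#2 v = 1 lies in [0, 5]  true
#3 p + w = -4 + (-4) = -8  true
#4 p = -4 is even  true
#5 r² + w² = 5² + (-4)² = 25 + 16 = 41  true
#6 p − v = -4 − 1 = -5  true
#7 min(5, -4) = -4  true
#8 |5 − (-4)| = 9; 9 ≤ 12  true

No violations.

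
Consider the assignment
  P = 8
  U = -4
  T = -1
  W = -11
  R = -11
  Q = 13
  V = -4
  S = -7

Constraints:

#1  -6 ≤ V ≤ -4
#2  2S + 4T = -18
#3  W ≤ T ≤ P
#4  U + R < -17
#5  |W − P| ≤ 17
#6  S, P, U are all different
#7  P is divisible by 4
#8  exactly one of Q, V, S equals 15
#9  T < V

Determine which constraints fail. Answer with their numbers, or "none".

#1 V = -4 lies in [-6, -4] — OK.
#2 2S + 4T = 2(-7) + 4(-1) = -18 — OK.
#3 values -11 ≤ -1 ≤ 8 — OK.
#4 U + R = -4 + (-11) = -15; -15 ≥ -17, bound -17 not met — violated.
#5 |-11 − 8| = 19; 19 > 17, exceeds bound 17 — violated.
#6 values -7, 8, -4 are pairwise distinct — OK.
#7 8 / 4 = 2, so 4 divides 8 — OK.
#8 Q=13, V=-4, S=-7; 0 of them equal 15, not exactly one — violated.
#9 T = -1, V = -4; -1 ≥ -4 (want <) — violated.

Violated: 4, 5, 8, 9.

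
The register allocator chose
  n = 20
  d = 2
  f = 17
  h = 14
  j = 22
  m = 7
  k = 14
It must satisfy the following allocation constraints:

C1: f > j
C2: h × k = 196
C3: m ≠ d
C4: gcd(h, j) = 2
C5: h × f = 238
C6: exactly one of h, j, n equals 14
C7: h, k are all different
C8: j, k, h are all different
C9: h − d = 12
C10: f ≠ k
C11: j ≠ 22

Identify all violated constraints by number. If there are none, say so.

Constraints 1, 7, 8, 11 are violated.

C1: f = 17, j = 22; 17 ≤ 22 (want >)  ✗
C2: h × k = 14 × 14 = 196  ✓
C3: m = 7, d = 2; distinct  ✓
C4: gcd(14, 22) = 2  ✓
C5: h × f = 14 × 17 = 238  ✓
C6: h=14, j=22, n=20; 1 of them equals 14  ✓
C7: h = k = 14, not all different  ✗
C8: k = h = 14, not all different  ✗
C9: h − d = 14 − 2 = 12  ✓
C10: f = 17, k = 14; distinct  ✓
C11: j = 22, but 22 is required to differ  ✗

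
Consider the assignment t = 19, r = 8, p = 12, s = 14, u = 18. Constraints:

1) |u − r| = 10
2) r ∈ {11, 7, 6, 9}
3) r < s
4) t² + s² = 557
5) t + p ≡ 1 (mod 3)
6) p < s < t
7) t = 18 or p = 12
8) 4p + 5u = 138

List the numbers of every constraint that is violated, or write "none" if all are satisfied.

1) |18 − 8| = 10 — holds.
2) r = 8 is not in {11, 7, 6, 9} — does not hold.
3) r = 8, s = 14; 8 < 14 — holds.
4) t² + s² = 19² + 14² = 361 + 196 = 557 — holds.
5) t + p = 31; 31 mod 3 = 1 — holds.
6) values 12 < 14 < 19 — holds.
7) t = 19 ≠ 18, but p = 12 = 12 (second disjunct) — holds.
8) 4p + 5u = 4(12) + 5(18) = 138 — holds.

Constraint 2 does not hold.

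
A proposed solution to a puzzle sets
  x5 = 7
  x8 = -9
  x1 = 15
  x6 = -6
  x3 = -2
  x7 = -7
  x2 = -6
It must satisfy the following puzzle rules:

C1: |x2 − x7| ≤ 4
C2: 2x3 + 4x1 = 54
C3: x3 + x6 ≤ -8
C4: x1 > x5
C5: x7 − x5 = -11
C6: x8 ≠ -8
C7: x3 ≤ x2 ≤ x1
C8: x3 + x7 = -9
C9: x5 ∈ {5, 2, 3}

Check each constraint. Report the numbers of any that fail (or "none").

C1: |-6 − (-7)| = 1; 1 ≤ 4 — OK.
C2: 2x3 + 4x1 = 2(-2) + 4(15) = 56, not 54 — violated.
C3: x3 + x6 = -2 + (-6) = -8; -8 ≤ -8 — OK.
C4: x1 = 15, x5 = 7; 15 > 7 — OK.
C5: x7 − x5 = -7 − 7 = -14, not -11 — violated.
C6: x8 = -9, and -9 ≠ -8 — OK.
C7: values -2, -6, 15; x3 = -2 is not ≤ x2 = -6 — violated.
C8: x3 + x7 = -2 + (-7) = -9 — OK.
C9: x5 = 7 is not in {5, 2, 3} — violated.

Violated: 2, 5, 7, and 9.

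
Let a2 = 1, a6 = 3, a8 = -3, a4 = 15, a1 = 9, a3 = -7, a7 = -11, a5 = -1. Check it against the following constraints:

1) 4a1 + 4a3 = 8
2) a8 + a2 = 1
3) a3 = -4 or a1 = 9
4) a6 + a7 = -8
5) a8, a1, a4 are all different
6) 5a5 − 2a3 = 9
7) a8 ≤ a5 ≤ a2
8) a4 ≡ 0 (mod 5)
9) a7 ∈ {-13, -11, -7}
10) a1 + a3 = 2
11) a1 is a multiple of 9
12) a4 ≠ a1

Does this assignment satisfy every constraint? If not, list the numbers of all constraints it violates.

1) 4a1 + 4a3 = 4(9) + 4(-7) = 8 — OK.
2) a8 + a2 = -3 + 1 = -2, not 1 — violated.
3) a3 = -7 ≠ -4, but a1 = 9 = 9 (second disjunct) — OK.
4) a6 + a7 = 3 + (-11) = -8 — OK.
5) values -3, 9, 15 are pairwise distinct — OK.
6) 5a5 − 2a3 = 5(-1) − 2(-7) = 9 — OK.
7) values -3 ≤ -1 ≤ 1 — OK.
8) 15 mod 5 = 0 — OK.
9) a7 = -11 is in {-13, -11, -7} — OK.
10) a1 + a3 = 9 + (-7) = 2 — OK.
11) 9 / 9 = 1, so 9 divides 9 — OK.
12) a4 = 15, a1 = 9; distinct — OK.

Constraint 2 is violated.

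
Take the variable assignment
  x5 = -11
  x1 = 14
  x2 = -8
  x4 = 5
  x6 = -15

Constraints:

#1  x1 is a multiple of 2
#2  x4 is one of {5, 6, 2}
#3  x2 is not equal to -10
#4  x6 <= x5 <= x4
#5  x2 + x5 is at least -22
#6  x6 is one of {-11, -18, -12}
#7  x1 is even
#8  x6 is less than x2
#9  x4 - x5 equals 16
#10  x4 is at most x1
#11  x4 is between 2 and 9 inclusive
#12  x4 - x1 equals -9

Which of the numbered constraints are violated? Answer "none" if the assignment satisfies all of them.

No — constraint 6 is not satisfied.

#1 14 / 2 = 7, so 2 divides 14 — holds.
#2 x4 = 5 is in {5, 6, 2} — holds.
#3 x2 = -8, and -8 ≠ -10 — holds.
#4 values -15 <= -11 <= 5 — holds.
#5 x2 + x5 = -8 + (-11) = -19; -19 ≥ -22 — holds.
#6 x6 = -15 is not in {-11, -18, -12} — fails.
#7 x1 = 14 is even — holds.
#8 x6 = -15, x2 = -8; -15 < -8 — holds.
#9 x4 - x5 = 5 - (-11) = 16 — holds.
#10 x4 = 5, x1 = 14; 5 ≤ 14 — holds.
#11 x4 = 5 lies in [2, 9] — holds.
#12 x4 - x1 = 5 - 14 = -9 — holds.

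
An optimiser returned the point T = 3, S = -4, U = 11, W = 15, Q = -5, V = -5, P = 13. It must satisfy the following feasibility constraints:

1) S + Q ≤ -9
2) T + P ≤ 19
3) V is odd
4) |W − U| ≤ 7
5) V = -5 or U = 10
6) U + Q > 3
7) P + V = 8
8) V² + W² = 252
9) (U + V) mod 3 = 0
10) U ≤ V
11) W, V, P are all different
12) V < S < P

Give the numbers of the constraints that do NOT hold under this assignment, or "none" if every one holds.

Violated: 8 and 10.

1) S + Q = -4 + (-5) = -9; -9 ≤ -9 — satisfied.
2) T + P = 3 + 13 = 16; 16 ≤ 19 — satisfied.
3) V = -5 is odd — satisfied.
4) |15 − 11| = 4; 4 ≤ 7 — satisfied.
5) V = -5 = -5 (first disjunct) — satisfied.
6) U + Q = 11 + (-5) = 6; 6 > 3 — satisfied.
7) P + V = 13 + (-5) = 8 — satisfied.
8) V² + W² = (-5)² + 15² = 25 + 225 = 250, not 252 — violated.
9) U + V = 6; 6 mod 3 = 0 — satisfied.
10) U = 11, V = -5; 11 > -5 (want ≤) — violated.
11) values 15, -5, 13 are pairwise distinct — satisfied.
12) values -5 < -4 < 13 — satisfied.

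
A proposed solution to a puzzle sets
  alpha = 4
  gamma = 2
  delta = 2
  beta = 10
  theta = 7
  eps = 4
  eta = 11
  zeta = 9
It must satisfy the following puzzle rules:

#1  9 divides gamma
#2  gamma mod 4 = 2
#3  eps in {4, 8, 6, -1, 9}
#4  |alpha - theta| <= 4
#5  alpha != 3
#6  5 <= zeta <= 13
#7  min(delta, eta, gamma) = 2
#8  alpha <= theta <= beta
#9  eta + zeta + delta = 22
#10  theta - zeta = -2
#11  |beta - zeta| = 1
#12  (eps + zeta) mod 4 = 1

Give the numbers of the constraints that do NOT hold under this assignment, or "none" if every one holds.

#1 2 = 9*0 + 2, so 9 does not divide 2 — fails.
#2 2 mod 4 = 2 — holds.
#3 eps = 4 is in {4, 8, 6, -1, 9} — holds.
#4 |4 - 7| = 3; 3 ≤ 4 — holds.
#5 alpha = 4, and 4 ≠ 3 — holds.
#6 zeta = 9 lies in [5, 13] — holds.
#7 min(2, 11, 2) = 2 — holds.
#8 values 4 <= 7 <= 10 — holds.
#9 eta + zeta + delta = 11 + 9 + 2 = 22 — holds.
#10 theta - zeta = 7 - 9 = -2 — holds.
#11 |10 - 9| = 1 — holds.
#12 eps + zeta = 13; 13 mod 4 = 1 — holds.

Constraint 1 is violated.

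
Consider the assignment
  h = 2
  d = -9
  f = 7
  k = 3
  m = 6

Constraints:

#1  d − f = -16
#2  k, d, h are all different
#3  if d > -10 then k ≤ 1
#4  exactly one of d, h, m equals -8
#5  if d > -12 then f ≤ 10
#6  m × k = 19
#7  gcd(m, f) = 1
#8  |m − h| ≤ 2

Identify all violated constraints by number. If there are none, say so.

#1 d − f = -9 − 7 = -16  ✓
#2 values 3, -9, 2 are pairwise distinct  ✓
#3 d = -9 > -10, so we need k ≤ 1; but k = 3 > 1  ✗
#4 d=-9, h=2, m=6; 0 of them equal -8, not exactly one  ✗
#5 d = -9 > -12, so we need f ≤ 10; f = 7 ≤ 10  ✓
#6 m × k = 6 × 3 = 18, not 19  ✗
#7 gcd(6, 7) = 1  ✓
#8 |6 − 2| = 4; 4 > 2, exceeds bound 2  ✗

No — constraints 3, 4, 6, and 8 are not satisfied.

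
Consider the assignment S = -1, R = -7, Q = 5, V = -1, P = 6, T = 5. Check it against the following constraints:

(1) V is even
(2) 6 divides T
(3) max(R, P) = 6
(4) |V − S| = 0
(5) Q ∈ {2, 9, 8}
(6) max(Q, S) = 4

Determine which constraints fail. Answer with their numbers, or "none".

Violated: 1, 2, 5, 6.

(1) V = -1 is odd  false
(2) 5 = 6×0 + 5, so 6 does not divide 5  false
(3) max(-7, 6) = 6  true
(4) |-1 − (-1)| = 0  true
(5) Q = 5 is not in {2, 9, 8}  false
(6) max(5, -1) = 5, not 4  false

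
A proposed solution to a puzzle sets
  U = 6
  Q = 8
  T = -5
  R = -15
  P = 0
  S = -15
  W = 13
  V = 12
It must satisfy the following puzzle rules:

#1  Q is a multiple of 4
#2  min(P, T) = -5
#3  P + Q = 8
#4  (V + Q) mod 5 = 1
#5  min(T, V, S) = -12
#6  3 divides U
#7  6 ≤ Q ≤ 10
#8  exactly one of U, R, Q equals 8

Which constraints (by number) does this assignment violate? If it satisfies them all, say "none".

The assignment fails constraints 4, 5.

#1 8 / 4 = 2, so 4 divides 8 — satisfied.
#2 min(0, -5) = -5 — satisfied.
#3 P + Q = 0 + 8 = 8 — satisfied.
#4 V + Q = 20; 20 mod 5 = 0, not 1 — violated.
#5 min(-5, 12, -15) = -15, not -12 — violated.
#6 6 / 3 = 2, so 3 divides 6 — satisfied.
#7 Q = 8 lies in [6, 10] — satisfied.
#8 U=6, R=-15, Q=8; 1 of them equals 8 — satisfied.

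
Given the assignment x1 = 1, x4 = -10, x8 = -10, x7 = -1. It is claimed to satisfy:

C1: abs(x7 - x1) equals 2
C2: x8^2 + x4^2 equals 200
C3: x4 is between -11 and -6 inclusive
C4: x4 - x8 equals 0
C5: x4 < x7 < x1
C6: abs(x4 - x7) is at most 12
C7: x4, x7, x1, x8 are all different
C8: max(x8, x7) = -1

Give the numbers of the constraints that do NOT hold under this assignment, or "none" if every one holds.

The assignment fails constraint 7.

C1: abs(-1 - 1) = 2  ✓
C2: x8^2 + x4^2 = (-10)^2 + (-10)^2 = 100 + 100 = 200  ✓
C3: x4 = -10 lies in [-11, -6]  ✓
C4: x4 - x8 = -10 - (-10) = 0  ✓
C5: values -10 < -1 < 1  ✓
C6: abs(-10 - (-1)) = 9; 9 ≤ 12  ✓
C7: x4 = x8 = -10, not all different  ✗
C8: max(-10, -1) = -1  ✓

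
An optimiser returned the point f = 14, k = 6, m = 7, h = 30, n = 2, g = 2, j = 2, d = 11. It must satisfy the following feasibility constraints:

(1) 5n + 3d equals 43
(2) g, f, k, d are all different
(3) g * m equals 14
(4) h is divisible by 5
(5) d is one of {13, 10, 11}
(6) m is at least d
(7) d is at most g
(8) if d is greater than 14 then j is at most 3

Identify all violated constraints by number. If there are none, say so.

The assignment fails constraints 6, 7.

(1) 5n + 3d = 5(2) + 3(11) = 43 — holds.
(2) values 2, 14, 6, 11 are pairwise distinct — holds.
(3) g * m = 2 * 7 = 14 — holds.
(4) 30 / 5 = 6, so 5 divides 30 — holds.
(5) d = 11 is in {13, 10, 11} — holds.
(6) m = 7, d = 11; 7 < 11 (want ≥) — fails.
(7) d = 11, g = 2; 11 > 2 (want ≤) — fails.
(8) d = 11, not > 14; antecedent false, conditional vacuously true — holds.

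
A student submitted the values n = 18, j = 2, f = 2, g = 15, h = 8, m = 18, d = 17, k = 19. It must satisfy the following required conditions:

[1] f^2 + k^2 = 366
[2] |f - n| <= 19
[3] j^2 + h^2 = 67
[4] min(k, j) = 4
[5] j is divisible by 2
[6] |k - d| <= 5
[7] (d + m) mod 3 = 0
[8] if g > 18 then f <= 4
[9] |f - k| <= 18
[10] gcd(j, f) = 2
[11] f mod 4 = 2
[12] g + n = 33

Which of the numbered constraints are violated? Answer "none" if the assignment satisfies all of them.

The assignment fails constraints 1, 3, 4, and 7.

[1] f^2 + k^2 = 2^2 + 19^2 = 4 + 361 = 365, not 366 — violated.
[2] |2 - 18| = 16; 16 ≤ 19 — satisfied.
[3] j^2 + h^2 = 2^2 + 8^2 = 4 + 64 = 68, not 67 — violated.
[4] min(19, 2) = 2, not 4 — violated.
[5] 2 / 2 = 1, so 2 divides 2 — satisfied.
[6] |19 - 17| = 2; 2 ≤ 5 — satisfied.
[7] d + m = 35; 35 mod 3 = 2, not 0 — violated.
[8] g = 15, not > 18; antecedent false, conditional vacuously true — satisfied.
[9] |2 - 19| = 17; 17 ≤ 18 — satisfied.
[10] gcd(2, 2) = 2 — satisfied.
[11] 2 mod 4 = 2 — satisfied.
[12] g + n = 15 + 18 = 33 — satisfied.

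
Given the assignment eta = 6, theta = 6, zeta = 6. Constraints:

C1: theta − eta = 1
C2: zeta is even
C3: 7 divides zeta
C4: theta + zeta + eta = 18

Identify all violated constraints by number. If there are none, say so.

Constraints 1 and 3 are violated.

C1: theta − eta = 6 − 6 = 0, not 1 — violated.
C2: zeta = 6 is even — OK.
C3: 6 = 7×0 + 6, so 7 does not divide 6 — violated.
C4: theta + zeta + eta = 6 + 6 + 6 = 18 — OK.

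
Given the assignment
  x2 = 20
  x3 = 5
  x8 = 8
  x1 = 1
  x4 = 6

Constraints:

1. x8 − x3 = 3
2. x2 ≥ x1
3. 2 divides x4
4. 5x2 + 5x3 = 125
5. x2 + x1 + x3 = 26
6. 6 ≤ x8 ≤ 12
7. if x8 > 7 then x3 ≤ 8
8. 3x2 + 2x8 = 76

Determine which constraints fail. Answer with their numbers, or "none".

1. x8 − x3 = 8 − 5 = 3 — OK.
2. x2 = 20, x1 = 1; 20 ≥ 1 — OK.
3. 6 / 2 = 3, so 2 divides 6 — OK.
4. 5x2 + 5x3 = 5(20) + 5(5) = 125 — OK.
5. x2 + x1 + x3 = 20 + 1 + 5 = 26 — OK.
6. x8 = 8 lies in [6, 12] — OK.
7. x8 = 8 > 7, so we need x3 ≤ 8; x3 = 5 ≤ 8 — OK.
8. 3x2 + 2x8 = 3(20) + 2(8) = 76 — OK.

Yes — all constraints hold.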